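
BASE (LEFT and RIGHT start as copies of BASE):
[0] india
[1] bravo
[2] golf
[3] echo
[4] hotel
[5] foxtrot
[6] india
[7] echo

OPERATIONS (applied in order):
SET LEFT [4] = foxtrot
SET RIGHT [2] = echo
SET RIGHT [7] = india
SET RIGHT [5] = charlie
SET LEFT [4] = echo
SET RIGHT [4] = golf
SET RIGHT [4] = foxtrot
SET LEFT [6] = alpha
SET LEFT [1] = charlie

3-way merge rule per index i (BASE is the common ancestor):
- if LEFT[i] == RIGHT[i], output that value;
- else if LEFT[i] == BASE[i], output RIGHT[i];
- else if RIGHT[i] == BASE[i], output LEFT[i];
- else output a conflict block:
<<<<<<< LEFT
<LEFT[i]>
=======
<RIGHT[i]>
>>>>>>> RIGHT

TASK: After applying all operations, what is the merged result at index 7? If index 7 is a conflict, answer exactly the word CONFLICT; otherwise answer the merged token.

Answer: india

Derivation:
Final LEFT:  [india, charlie, golf, echo, echo, foxtrot, alpha, echo]
Final RIGHT: [india, bravo, echo, echo, foxtrot, charlie, india, india]
i=0: L=india R=india -> agree -> india
i=1: L=charlie, R=bravo=BASE -> take LEFT -> charlie
i=2: L=golf=BASE, R=echo -> take RIGHT -> echo
i=3: L=echo R=echo -> agree -> echo
i=4: BASE=hotel L=echo R=foxtrot all differ -> CONFLICT
i=5: L=foxtrot=BASE, R=charlie -> take RIGHT -> charlie
i=6: L=alpha, R=india=BASE -> take LEFT -> alpha
i=7: L=echo=BASE, R=india -> take RIGHT -> india
Index 7 -> india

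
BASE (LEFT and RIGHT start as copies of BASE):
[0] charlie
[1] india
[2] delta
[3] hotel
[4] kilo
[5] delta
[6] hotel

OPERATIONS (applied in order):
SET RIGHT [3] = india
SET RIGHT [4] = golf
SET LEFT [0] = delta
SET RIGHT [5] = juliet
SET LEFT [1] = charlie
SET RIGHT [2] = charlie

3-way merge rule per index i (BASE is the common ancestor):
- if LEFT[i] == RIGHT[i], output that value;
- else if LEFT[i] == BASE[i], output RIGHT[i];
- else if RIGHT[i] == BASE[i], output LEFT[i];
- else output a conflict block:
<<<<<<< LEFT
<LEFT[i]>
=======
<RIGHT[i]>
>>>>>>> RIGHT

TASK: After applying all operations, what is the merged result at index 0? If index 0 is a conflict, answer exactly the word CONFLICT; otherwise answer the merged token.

Final LEFT:  [delta, charlie, delta, hotel, kilo, delta, hotel]
Final RIGHT: [charlie, india, charlie, india, golf, juliet, hotel]
i=0: L=delta, R=charlie=BASE -> take LEFT -> delta
i=1: L=charlie, R=india=BASE -> take LEFT -> charlie
i=2: L=delta=BASE, R=charlie -> take RIGHT -> charlie
i=3: L=hotel=BASE, R=india -> take RIGHT -> india
i=4: L=kilo=BASE, R=golf -> take RIGHT -> golf
i=5: L=delta=BASE, R=juliet -> take RIGHT -> juliet
i=6: L=hotel R=hotel -> agree -> hotel
Index 0 -> delta

Answer: delta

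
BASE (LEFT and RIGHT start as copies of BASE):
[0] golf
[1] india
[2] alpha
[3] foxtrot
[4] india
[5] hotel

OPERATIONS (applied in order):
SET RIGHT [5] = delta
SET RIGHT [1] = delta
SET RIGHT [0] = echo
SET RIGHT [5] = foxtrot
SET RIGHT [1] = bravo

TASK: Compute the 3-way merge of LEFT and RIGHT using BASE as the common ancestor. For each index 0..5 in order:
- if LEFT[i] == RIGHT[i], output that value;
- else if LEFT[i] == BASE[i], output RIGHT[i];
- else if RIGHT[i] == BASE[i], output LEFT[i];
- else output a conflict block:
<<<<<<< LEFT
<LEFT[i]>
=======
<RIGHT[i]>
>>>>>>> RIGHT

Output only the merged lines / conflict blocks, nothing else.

Answer: echo
bravo
alpha
foxtrot
india
foxtrot

Derivation:
Final LEFT:  [golf, india, alpha, foxtrot, india, hotel]
Final RIGHT: [echo, bravo, alpha, foxtrot, india, foxtrot]
i=0: L=golf=BASE, R=echo -> take RIGHT -> echo
i=1: L=india=BASE, R=bravo -> take RIGHT -> bravo
i=2: L=alpha R=alpha -> agree -> alpha
i=3: L=foxtrot R=foxtrot -> agree -> foxtrot
i=4: L=india R=india -> agree -> india
i=5: L=hotel=BASE, R=foxtrot -> take RIGHT -> foxtrot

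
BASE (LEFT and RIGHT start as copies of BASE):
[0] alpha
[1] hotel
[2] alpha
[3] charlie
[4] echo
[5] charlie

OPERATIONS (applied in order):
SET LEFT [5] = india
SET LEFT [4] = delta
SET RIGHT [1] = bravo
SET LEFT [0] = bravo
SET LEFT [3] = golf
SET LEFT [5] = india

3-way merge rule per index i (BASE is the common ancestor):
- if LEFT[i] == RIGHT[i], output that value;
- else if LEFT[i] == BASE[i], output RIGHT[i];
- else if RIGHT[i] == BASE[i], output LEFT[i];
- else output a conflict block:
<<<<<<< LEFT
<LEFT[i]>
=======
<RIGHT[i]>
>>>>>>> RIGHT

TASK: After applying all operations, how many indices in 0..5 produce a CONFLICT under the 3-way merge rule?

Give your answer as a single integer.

Answer: 0

Derivation:
Final LEFT:  [bravo, hotel, alpha, golf, delta, india]
Final RIGHT: [alpha, bravo, alpha, charlie, echo, charlie]
i=0: L=bravo, R=alpha=BASE -> take LEFT -> bravo
i=1: L=hotel=BASE, R=bravo -> take RIGHT -> bravo
i=2: L=alpha R=alpha -> agree -> alpha
i=3: L=golf, R=charlie=BASE -> take LEFT -> golf
i=4: L=delta, R=echo=BASE -> take LEFT -> delta
i=5: L=india, R=charlie=BASE -> take LEFT -> india
Conflict count: 0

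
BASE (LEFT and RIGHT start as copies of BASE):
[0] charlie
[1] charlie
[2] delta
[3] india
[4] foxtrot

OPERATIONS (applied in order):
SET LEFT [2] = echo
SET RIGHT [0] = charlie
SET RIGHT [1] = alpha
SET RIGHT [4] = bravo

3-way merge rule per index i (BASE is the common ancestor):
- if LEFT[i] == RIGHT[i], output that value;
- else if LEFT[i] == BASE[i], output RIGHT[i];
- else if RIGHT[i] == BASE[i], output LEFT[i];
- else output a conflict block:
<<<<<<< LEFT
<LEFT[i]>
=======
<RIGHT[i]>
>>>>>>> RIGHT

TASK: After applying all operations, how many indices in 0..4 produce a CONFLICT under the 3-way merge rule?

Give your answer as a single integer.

Final LEFT:  [charlie, charlie, echo, india, foxtrot]
Final RIGHT: [charlie, alpha, delta, india, bravo]
i=0: L=charlie R=charlie -> agree -> charlie
i=1: L=charlie=BASE, R=alpha -> take RIGHT -> alpha
i=2: L=echo, R=delta=BASE -> take LEFT -> echo
i=3: L=india R=india -> agree -> india
i=4: L=foxtrot=BASE, R=bravo -> take RIGHT -> bravo
Conflict count: 0

Answer: 0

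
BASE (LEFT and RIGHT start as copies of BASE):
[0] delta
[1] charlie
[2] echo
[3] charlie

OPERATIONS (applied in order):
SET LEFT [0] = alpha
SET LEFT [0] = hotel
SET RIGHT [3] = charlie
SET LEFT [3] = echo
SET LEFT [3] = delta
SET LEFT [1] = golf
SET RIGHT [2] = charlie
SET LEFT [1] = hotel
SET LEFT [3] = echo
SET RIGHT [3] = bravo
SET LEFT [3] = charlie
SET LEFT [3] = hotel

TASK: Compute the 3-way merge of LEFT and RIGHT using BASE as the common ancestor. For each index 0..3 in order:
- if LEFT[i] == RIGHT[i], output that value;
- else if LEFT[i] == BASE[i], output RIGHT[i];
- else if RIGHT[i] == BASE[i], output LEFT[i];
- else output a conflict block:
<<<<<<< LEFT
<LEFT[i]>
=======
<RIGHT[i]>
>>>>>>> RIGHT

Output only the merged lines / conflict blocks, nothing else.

Final LEFT:  [hotel, hotel, echo, hotel]
Final RIGHT: [delta, charlie, charlie, bravo]
i=0: L=hotel, R=delta=BASE -> take LEFT -> hotel
i=1: L=hotel, R=charlie=BASE -> take LEFT -> hotel
i=2: L=echo=BASE, R=charlie -> take RIGHT -> charlie
i=3: BASE=charlie L=hotel R=bravo all differ -> CONFLICT

Answer: hotel
hotel
charlie
<<<<<<< LEFT
hotel
=======
bravo
>>>>>>> RIGHT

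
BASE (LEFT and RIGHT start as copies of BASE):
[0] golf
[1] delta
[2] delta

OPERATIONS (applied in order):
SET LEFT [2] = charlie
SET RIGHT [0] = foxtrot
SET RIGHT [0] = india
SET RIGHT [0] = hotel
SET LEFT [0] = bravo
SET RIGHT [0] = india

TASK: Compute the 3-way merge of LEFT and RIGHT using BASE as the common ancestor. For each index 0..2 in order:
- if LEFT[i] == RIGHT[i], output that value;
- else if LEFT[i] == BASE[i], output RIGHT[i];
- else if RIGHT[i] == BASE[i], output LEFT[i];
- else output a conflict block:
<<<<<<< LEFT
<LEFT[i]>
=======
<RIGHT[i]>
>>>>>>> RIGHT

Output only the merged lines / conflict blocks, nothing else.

Final LEFT:  [bravo, delta, charlie]
Final RIGHT: [india, delta, delta]
i=0: BASE=golf L=bravo R=india all differ -> CONFLICT
i=1: L=delta R=delta -> agree -> delta
i=2: L=charlie, R=delta=BASE -> take LEFT -> charlie

Answer: <<<<<<< LEFT
bravo
=======
india
>>>>>>> RIGHT
delta
charlie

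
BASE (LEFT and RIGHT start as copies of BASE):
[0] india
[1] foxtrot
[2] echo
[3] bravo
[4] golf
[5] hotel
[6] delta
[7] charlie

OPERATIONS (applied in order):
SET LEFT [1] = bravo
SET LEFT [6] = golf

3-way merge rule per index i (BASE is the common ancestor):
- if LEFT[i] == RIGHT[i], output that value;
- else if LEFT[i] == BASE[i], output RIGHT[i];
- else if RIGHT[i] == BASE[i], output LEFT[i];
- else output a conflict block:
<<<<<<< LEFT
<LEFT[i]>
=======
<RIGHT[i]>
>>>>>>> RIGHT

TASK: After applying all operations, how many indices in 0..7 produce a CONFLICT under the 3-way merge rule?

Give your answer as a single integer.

Answer: 0

Derivation:
Final LEFT:  [india, bravo, echo, bravo, golf, hotel, golf, charlie]
Final RIGHT: [india, foxtrot, echo, bravo, golf, hotel, delta, charlie]
i=0: L=india R=india -> agree -> india
i=1: L=bravo, R=foxtrot=BASE -> take LEFT -> bravo
i=2: L=echo R=echo -> agree -> echo
i=3: L=bravo R=bravo -> agree -> bravo
i=4: L=golf R=golf -> agree -> golf
i=5: L=hotel R=hotel -> agree -> hotel
i=6: L=golf, R=delta=BASE -> take LEFT -> golf
i=7: L=charlie R=charlie -> agree -> charlie
Conflict count: 0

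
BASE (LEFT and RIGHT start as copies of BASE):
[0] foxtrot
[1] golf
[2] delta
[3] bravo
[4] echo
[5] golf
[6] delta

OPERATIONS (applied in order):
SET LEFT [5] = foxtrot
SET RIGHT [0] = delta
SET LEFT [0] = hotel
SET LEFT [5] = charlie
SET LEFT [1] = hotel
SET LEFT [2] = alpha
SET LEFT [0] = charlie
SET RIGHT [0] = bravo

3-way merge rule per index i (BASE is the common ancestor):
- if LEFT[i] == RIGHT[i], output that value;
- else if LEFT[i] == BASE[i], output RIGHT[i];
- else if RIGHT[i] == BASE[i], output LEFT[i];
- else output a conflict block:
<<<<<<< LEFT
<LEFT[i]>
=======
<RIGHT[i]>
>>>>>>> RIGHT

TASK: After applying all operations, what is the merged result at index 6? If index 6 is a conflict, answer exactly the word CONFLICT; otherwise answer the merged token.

Final LEFT:  [charlie, hotel, alpha, bravo, echo, charlie, delta]
Final RIGHT: [bravo, golf, delta, bravo, echo, golf, delta]
i=0: BASE=foxtrot L=charlie R=bravo all differ -> CONFLICT
i=1: L=hotel, R=golf=BASE -> take LEFT -> hotel
i=2: L=alpha, R=delta=BASE -> take LEFT -> alpha
i=3: L=bravo R=bravo -> agree -> bravo
i=4: L=echo R=echo -> agree -> echo
i=5: L=charlie, R=golf=BASE -> take LEFT -> charlie
i=6: L=delta R=delta -> agree -> delta
Index 6 -> delta

Answer: delta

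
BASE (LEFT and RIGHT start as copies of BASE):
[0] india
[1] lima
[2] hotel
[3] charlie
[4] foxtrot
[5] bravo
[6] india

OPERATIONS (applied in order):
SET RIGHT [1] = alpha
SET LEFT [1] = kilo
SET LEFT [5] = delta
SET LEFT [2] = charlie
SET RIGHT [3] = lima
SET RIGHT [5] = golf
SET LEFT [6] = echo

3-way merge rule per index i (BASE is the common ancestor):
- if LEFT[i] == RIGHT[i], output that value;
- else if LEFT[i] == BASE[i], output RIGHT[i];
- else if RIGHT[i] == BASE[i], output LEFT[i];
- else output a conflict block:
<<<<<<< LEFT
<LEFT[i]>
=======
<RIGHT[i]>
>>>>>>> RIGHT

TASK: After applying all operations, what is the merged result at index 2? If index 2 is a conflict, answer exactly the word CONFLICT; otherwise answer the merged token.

Answer: charlie

Derivation:
Final LEFT:  [india, kilo, charlie, charlie, foxtrot, delta, echo]
Final RIGHT: [india, alpha, hotel, lima, foxtrot, golf, india]
i=0: L=india R=india -> agree -> india
i=1: BASE=lima L=kilo R=alpha all differ -> CONFLICT
i=2: L=charlie, R=hotel=BASE -> take LEFT -> charlie
i=3: L=charlie=BASE, R=lima -> take RIGHT -> lima
i=4: L=foxtrot R=foxtrot -> agree -> foxtrot
i=5: BASE=bravo L=delta R=golf all differ -> CONFLICT
i=6: L=echo, R=india=BASE -> take LEFT -> echo
Index 2 -> charlie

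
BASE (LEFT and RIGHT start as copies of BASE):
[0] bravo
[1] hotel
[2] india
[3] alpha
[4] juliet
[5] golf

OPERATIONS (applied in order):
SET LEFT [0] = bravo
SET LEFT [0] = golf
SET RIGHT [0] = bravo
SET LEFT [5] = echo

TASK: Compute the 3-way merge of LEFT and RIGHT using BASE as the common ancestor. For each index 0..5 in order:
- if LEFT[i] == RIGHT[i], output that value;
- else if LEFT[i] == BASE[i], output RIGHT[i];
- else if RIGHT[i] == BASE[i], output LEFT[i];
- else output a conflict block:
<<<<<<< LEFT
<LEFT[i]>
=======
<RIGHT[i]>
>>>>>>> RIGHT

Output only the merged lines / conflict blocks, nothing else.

Answer: golf
hotel
india
alpha
juliet
echo

Derivation:
Final LEFT:  [golf, hotel, india, alpha, juliet, echo]
Final RIGHT: [bravo, hotel, india, alpha, juliet, golf]
i=0: L=golf, R=bravo=BASE -> take LEFT -> golf
i=1: L=hotel R=hotel -> agree -> hotel
i=2: L=india R=india -> agree -> india
i=3: L=alpha R=alpha -> agree -> alpha
i=4: L=juliet R=juliet -> agree -> juliet
i=5: L=echo, R=golf=BASE -> take LEFT -> echo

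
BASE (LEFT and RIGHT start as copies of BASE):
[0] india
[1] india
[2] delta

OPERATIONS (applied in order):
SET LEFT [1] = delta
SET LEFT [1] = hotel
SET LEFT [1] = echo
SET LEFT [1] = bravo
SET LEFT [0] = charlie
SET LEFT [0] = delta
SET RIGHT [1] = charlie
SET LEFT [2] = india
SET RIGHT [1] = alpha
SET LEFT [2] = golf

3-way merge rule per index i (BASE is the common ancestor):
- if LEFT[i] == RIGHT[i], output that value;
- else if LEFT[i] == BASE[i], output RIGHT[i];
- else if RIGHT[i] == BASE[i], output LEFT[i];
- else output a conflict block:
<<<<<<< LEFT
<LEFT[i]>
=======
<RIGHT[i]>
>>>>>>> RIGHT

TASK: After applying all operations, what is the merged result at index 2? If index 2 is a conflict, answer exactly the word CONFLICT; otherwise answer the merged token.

Final LEFT:  [delta, bravo, golf]
Final RIGHT: [india, alpha, delta]
i=0: L=delta, R=india=BASE -> take LEFT -> delta
i=1: BASE=india L=bravo R=alpha all differ -> CONFLICT
i=2: L=golf, R=delta=BASE -> take LEFT -> golf
Index 2 -> golf

Answer: golf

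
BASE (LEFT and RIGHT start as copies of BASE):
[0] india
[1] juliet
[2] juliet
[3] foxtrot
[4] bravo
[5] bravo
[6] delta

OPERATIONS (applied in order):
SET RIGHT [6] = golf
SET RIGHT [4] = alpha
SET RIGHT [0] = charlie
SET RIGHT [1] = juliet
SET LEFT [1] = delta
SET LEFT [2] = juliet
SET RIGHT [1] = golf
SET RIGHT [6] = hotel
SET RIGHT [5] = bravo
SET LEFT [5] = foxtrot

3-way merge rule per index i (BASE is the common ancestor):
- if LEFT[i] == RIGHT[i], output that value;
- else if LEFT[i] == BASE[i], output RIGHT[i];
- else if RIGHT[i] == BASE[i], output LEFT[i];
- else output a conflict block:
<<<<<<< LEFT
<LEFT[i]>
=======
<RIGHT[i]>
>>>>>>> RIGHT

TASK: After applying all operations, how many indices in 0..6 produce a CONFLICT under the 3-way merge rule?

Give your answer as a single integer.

Final LEFT:  [india, delta, juliet, foxtrot, bravo, foxtrot, delta]
Final RIGHT: [charlie, golf, juliet, foxtrot, alpha, bravo, hotel]
i=0: L=india=BASE, R=charlie -> take RIGHT -> charlie
i=1: BASE=juliet L=delta R=golf all differ -> CONFLICT
i=2: L=juliet R=juliet -> agree -> juliet
i=3: L=foxtrot R=foxtrot -> agree -> foxtrot
i=4: L=bravo=BASE, R=alpha -> take RIGHT -> alpha
i=5: L=foxtrot, R=bravo=BASE -> take LEFT -> foxtrot
i=6: L=delta=BASE, R=hotel -> take RIGHT -> hotel
Conflict count: 1

Answer: 1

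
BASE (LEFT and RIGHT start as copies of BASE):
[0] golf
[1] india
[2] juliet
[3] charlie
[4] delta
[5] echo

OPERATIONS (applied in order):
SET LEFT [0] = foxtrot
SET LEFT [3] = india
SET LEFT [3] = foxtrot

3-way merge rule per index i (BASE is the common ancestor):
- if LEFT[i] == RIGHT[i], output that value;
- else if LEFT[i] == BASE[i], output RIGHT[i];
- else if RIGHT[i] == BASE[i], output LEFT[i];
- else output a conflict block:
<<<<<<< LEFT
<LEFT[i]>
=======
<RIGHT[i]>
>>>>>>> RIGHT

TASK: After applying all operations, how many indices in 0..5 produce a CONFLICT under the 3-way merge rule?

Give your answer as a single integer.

Final LEFT:  [foxtrot, india, juliet, foxtrot, delta, echo]
Final RIGHT: [golf, india, juliet, charlie, delta, echo]
i=0: L=foxtrot, R=golf=BASE -> take LEFT -> foxtrot
i=1: L=india R=india -> agree -> india
i=2: L=juliet R=juliet -> agree -> juliet
i=3: L=foxtrot, R=charlie=BASE -> take LEFT -> foxtrot
i=4: L=delta R=delta -> agree -> delta
i=5: L=echo R=echo -> agree -> echo
Conflict count: 0

Answer: 0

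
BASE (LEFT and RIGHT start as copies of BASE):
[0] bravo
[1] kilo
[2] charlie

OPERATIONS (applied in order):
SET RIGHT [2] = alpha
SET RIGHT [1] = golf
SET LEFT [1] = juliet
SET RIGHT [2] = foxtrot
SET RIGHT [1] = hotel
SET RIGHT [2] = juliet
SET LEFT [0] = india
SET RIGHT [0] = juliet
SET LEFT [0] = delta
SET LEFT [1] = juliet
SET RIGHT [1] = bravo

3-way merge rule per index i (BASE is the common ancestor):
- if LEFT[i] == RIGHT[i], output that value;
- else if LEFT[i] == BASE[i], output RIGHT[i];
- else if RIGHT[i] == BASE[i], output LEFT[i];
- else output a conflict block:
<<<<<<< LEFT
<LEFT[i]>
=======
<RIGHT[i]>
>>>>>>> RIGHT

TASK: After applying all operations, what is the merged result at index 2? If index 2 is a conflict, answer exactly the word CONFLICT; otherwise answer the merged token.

Final LEFT:  [delta, juliet, charlie]
Final RIGHT: [juliet, bravo, juliet]
i=0: BASE=bravo L=delta R=juliet all differ -> CONFLICT
i=1: BASE=kilo L=juliet R=bravo all differ -> CONFLICT
i=2: L=charlie=BASE, R=juliet -> take RIGHT -> juliet
Index 2 -> juliet

Answer: juliet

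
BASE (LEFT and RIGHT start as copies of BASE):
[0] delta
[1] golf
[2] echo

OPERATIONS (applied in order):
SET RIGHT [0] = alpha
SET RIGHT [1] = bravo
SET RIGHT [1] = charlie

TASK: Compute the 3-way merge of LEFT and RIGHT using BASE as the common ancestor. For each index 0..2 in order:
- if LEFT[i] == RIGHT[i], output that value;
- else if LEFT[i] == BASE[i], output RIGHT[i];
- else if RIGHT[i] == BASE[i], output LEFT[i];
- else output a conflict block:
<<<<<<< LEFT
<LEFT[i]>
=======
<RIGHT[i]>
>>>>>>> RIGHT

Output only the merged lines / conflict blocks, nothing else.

Final LEFT:  [delta, golf, echo]
Final RIGHT: [alpha, charlie, echo]
i=0: L=delta=BASE, R=alpha -> take RIGHT -> alpha
i=1: L=golf=BASE, R=charlie -> take RIGHT -> charlie
i=2: L=echo R=echo -> agree -> echo

Answer: alpha
charlie
echo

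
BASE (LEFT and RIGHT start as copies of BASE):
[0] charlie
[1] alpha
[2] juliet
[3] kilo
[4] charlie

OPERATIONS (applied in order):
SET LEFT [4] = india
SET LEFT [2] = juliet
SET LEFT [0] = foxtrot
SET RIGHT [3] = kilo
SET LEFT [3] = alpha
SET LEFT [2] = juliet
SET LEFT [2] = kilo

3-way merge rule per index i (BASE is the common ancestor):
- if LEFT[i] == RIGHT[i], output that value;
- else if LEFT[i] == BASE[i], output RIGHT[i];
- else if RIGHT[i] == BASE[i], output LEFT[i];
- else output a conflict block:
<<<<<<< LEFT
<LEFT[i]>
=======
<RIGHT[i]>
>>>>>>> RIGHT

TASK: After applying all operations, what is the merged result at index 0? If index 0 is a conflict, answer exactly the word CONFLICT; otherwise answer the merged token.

Final LEFT:  [foxtrot, alpha, kilo, alpha, india]
Final RIGHT: [charlie, alpha, juliet, kilo, charlie]
i=0: L=foxtrot, R=charlie=BASE -> take LEFT -> foxtrot
i=1: L=alpha R=alpha -> agree -> alpha
i=2: L=kilo, R=juliet=BASE -> take LEFT -> kilo
i=3: L=alpha, R=kilo=BASE -> take LEFT -> alpha
i=4: L=india, R=charlie=BASE -> take LEFT -> india
Index 0 -> foxtrot

Answer: foxtrot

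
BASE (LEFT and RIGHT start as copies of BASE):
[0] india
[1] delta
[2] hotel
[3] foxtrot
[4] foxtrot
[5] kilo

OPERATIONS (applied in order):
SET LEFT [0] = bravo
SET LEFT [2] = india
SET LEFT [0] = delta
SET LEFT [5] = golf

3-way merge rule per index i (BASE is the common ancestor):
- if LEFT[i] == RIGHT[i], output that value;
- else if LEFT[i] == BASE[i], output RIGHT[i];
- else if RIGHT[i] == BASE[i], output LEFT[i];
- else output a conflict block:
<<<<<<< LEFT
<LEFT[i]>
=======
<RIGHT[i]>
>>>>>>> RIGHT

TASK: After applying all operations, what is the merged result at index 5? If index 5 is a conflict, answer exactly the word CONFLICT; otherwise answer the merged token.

Final LEFT:  [delta, delta, india, foxtrot, foxtrot, golf]
Final RIGHT: [india, delta, hotel, foxtrot, foxtrot, kilo]
i=0: L=delta, R=india=BASE -> take LEFT -> delta
i=1: L=delta R=delta -> agree -> delta
i=2: L=india, R=hotel=BASE -> take LEFT -> india
i=3: L=foxtrot R=foxtrot -> agree -> foxtrot
i=4: L=foxtrot R=foxtrot -> agree -> foxtrot
i=5: L=golf, R=kilo=BASE -> take LEFT -> golf
Index 5 -> golf

Answer: golf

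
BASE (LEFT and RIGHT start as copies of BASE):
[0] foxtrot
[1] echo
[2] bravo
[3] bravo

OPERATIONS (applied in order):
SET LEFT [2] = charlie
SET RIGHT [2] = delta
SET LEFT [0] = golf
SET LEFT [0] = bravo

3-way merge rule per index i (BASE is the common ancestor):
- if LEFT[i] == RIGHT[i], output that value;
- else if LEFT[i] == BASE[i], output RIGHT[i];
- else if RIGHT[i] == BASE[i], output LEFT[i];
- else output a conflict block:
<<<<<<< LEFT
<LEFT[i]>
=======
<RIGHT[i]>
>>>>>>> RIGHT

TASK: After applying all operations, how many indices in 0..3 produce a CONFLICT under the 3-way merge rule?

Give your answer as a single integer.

Answer: 1

Derivation:
Final LEFT:  [bravo, echo, charlie, bravo]
Final RIGHT: [foxtrot, echo, delta, bravo]
i=0: L=bravo, R=foxtrot=BASE -> take LEFT -> bravo
i=1: L=echo R=echo -> agree -> echo
i=2: BASE=bravo L=charlie R=delta all differ -> CONFLICT
i=3: L=bravo R=bravo -> agree -> bravo
Conflict count: 1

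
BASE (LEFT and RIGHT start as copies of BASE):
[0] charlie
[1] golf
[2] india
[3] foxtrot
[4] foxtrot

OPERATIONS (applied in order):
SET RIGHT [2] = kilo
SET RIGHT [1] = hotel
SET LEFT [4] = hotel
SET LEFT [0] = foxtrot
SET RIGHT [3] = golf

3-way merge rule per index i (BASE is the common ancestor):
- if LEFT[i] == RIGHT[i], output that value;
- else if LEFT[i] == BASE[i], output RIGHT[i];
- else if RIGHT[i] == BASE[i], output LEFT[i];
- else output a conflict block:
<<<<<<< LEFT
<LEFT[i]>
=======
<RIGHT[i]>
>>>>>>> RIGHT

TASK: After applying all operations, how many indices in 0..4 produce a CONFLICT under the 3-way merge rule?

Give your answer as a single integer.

Final LEFT:  [foxtrot, golf, india, foxtrot, hotel]
Final RIGHT: [charlie, hotel, kilo, golf, foxtrot]
i=0: L=foxtrot, R=charlie=BASE -> take LEFT -> foxtrot
i=1: L=golf=BASE, R=hotel -> take RIGHT -> hotel
i=2: L=india=BASE, R=kilo -> take RIGHT -> kilo
i=3: L=foxtrot=BASE, R=golf -> take RIGHT -> golf
i=4: L=hotel, R=foxtrot=BASE -> take LEFT -> hotel
Conflict count: 0

Answer: 0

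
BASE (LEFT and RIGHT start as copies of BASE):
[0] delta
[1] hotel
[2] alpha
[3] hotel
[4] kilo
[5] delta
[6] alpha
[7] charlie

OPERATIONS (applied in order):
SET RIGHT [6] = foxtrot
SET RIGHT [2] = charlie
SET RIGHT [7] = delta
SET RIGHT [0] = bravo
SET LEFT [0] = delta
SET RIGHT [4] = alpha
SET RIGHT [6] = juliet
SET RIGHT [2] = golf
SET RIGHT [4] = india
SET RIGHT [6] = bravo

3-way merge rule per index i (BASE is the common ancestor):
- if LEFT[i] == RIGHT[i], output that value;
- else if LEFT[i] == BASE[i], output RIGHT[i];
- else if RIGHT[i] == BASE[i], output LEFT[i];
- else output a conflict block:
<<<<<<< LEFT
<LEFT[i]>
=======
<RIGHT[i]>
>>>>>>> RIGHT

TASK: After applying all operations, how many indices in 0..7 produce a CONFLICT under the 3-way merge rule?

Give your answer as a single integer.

Final LEFT:  [delta, hotel, alpha, hotel, kilo, delta, alpha, charlie]
Final RIGHT: [bravo, hotel, golf, hotel, india, delta, bravo, delta]
i=0: L=delta=BASE, R=bravo -> take RIGHT -> bravo
i=1: L=hotel R=hotel -> agree -> hotel
i=2: L=alpha=BASE, R=golf -> take RIGHT -> golf
i=3: L=hotel R=hotel -> agree -> hotel
i=4: L=kilo=BASE, R=india -> take RIGHT -> india
i=5: L=delta R=delta -> agree -> delta
i=6: L=alpha=BASE, R=bravo -> take RIGHT -> bravo
i=7: L=charlie=BASE, R=delta -> take RIGHT -> delta
Conflict count: 0

Answer: 0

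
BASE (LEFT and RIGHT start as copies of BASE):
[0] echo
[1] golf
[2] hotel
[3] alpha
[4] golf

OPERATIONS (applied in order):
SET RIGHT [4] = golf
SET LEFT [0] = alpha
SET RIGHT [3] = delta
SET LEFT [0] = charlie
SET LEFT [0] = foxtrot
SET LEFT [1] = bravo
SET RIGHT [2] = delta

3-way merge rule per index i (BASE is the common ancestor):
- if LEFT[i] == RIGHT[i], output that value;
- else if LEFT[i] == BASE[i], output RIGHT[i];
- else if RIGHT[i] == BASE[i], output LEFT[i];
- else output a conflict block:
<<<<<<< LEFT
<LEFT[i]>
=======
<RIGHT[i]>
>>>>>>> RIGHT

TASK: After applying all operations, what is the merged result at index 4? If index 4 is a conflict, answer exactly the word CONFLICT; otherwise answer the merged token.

Answer: golf

Derivation:
Final LEFT:  [foxtrot, bravo, hotel, alpha, golf]
Final RIGHT: [echo, golf, delta, delta, golf]
i=0: L=foxtrot, R=echo=BASE -> take LEFT -> foxtrot
i=1: L=bravo, R=golf=BASE -> take LEFT -> bravo
i=2: L=hotel=BASE, R=delta -> take RIGHT -> delta
i=3: L=alpha=BASE, R=delta -> take RIGHT -> delta
i=4: L=golf R=golf -> agree -> golf
Index 4 -> golf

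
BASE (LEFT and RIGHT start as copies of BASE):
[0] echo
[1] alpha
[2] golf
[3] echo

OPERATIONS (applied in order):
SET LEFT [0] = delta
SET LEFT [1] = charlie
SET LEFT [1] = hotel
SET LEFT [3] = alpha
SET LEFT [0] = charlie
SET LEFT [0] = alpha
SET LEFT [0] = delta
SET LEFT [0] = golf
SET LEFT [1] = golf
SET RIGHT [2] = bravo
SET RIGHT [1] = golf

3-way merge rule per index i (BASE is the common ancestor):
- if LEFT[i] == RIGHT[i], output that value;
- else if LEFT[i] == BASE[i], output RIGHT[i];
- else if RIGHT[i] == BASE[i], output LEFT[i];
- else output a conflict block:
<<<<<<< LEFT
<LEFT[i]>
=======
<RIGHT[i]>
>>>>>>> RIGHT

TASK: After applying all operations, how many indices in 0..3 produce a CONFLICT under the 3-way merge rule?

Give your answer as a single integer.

Answer: 0

Derivation:
Final LEFT:  [golf, golf, golf, alpha]
Final RIGHT: [echo, golf, bravo, echo]
i=0: L=golf, R=echo=BASE -> take LEFT -> golf
i=1: L=golf R=golf -> agree -> golf
i=2: L=golf=BASE, R=bravo -> take RIGHT -> bravo
i=3: L=alpha, R=echo=BASE -> take LEFT -> alpha
Conflict count: 0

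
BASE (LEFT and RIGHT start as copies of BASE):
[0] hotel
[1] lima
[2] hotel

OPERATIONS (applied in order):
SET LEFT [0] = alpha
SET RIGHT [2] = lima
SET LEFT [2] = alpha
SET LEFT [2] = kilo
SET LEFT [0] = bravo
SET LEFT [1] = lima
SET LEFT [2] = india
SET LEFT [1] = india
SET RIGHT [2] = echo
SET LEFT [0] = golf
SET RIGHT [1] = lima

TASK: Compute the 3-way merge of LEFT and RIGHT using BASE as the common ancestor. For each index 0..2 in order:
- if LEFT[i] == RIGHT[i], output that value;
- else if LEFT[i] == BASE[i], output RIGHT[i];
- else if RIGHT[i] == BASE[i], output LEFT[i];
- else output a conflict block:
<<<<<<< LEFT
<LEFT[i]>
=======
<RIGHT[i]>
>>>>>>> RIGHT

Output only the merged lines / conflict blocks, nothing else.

Answer: golf
india
<<<<<<< LEFT
india
=======
echo
>>>>>>> RIGHT

Derivation:
Final LEFT:  [golf, india, india]
Final RIGHT: [hotel, lima, echo]
i=0: L=golf, R=hotel=BASE -> take LEFT -> golf
i=1: L=india, R=lima=BASE -> take LEFT -> india
i=2: BASE=hotel L=india R=echo all differ -> CONFLICT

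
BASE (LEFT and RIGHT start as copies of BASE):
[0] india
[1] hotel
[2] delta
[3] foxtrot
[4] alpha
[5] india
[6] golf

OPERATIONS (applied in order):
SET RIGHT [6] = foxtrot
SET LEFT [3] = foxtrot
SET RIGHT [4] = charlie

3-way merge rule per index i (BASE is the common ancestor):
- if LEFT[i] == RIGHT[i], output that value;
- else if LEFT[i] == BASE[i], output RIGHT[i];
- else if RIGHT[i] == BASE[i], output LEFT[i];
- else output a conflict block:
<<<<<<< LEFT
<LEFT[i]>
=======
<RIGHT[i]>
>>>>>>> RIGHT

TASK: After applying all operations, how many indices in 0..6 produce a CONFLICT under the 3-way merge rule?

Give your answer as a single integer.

Final LEFT:  [india, hotel, delta, foxtrot, alpha, india, golf]
Final RIGHT: [india, hotel, delta, foxtrot, charlie, india, foxtrot]
i=0: L=india R=india -> agree -> india
i=1: L=hotel R=hotel -> agree -> hotel
i=2: L=delta R=delta -> agree -> delta
i=3: L=foxtrot R=foxtrot -> agree -> foxtrot
i=4: L=alpha=BASE, R=charlie -> take RIGHT -> charlie
i=5: L=india R=india -> agree -> india
i=6: L=golf=BASE, R=foxtrot -> take RIGHT -> foxtrot
Conflict count: 0

Answer: 0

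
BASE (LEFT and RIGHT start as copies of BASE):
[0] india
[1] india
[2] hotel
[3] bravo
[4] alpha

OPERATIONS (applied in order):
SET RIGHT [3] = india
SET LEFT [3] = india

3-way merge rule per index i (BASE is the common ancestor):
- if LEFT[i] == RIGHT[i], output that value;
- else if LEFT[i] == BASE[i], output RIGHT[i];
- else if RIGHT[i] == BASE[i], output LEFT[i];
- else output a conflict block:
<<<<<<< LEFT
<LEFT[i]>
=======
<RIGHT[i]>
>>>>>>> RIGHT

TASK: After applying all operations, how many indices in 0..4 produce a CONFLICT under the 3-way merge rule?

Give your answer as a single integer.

Answer: 0

Derivation:
Final LEFT:  [india, india, hotel, india, alpha]
Final RIGHT: [india, india, hotel, india, alpha]
i=0: L=india R=india -> agree -> india
i=1: L=india R=india -> agree -> india
i=2: L=hotel R=hotel -> agree -> hotel
i=3: L=india R=india -> agree -> india
i=4: L=alpha R=alpha -> agree -> alpha
Conflict count: 0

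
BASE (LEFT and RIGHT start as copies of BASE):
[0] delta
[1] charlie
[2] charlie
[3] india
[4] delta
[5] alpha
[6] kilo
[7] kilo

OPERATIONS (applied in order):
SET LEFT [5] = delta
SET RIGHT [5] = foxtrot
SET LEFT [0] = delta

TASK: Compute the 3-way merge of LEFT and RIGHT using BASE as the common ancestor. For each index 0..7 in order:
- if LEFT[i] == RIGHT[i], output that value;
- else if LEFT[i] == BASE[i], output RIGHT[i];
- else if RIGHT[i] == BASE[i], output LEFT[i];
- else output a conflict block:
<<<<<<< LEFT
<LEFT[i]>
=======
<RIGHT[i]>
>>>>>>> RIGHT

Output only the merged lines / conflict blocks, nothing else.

Answer: delta
charlie
charlie
india
delta
<<<<<<< LEFT
delta
=======
foxtrot
>>>>>>> RIGHT
kilo
kilo

Derivation:
Final LEFT:  [delta, charlie, charlie, india, delta, delta, kilo, kilo]
Final RIGHT: [delta, charlie, charlie, india, delta, foxtrot, kilo, kilo]
i=0: L=delta R=delta -> agree -> delta
i=1: L=charlie R=charlie -> agree -> charlie
i=2: L=charlie R=charlie -> agree -> charlie
i=3: L=india R=india -> agree -> india
i=4: L=delta R=delta -> agree -> delta
i=5: BASE=alpha L=delta R=foxtrot all differ -> CONFLICT
i=6: L=kilo R=kilo -> agree -> kilo
i=7: L=kilo R=kilo -> agree -> kilo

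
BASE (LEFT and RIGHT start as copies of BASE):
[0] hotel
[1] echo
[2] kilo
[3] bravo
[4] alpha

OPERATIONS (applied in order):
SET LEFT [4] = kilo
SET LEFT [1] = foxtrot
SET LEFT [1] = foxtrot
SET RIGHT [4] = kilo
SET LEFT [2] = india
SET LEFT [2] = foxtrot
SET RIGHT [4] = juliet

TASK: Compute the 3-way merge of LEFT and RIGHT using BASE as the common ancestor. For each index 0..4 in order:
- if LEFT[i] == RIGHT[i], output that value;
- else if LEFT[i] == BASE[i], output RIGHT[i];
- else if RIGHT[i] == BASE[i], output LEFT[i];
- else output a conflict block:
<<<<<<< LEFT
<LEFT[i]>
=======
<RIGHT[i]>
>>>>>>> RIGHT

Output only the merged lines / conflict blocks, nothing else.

Answer: hotel
foxtrot
foxtrot
bravo
<<<<<<< LEFT
kilo
=======
juliet
>>>>>>> RIGHT

Derivation:
Final LEFT:  [hotel, foxtrot, foxtrot, bravo, kilo]
Final RIGHT: [hotel, echo, kilo, bravo, juliet]
i=0: L=hotel R=hotel -> agree -> hotel
i=1: L=foxtrot, R=echo=BASE -> take LEFT -> foxtrot
i=2: L=foxtrot, R=kilo=BASE -> take LEFT -> foxtrot
i=3: L=bravo R=bravo -> agree -> bravo
i=4: BASE=alpha L=kilo R=juliet all differ -> CONFLICT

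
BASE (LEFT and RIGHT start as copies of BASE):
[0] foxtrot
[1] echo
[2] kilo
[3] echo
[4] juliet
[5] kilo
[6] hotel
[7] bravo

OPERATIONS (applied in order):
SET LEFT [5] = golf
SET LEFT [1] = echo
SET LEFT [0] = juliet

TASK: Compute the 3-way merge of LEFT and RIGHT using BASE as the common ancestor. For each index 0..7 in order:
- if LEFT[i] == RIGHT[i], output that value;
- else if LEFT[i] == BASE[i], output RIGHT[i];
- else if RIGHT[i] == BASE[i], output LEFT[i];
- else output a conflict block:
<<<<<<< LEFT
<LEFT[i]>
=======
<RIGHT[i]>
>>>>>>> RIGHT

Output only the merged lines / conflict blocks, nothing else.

Answer: juliet
echo
kilo
echo
juliet
golf
hotel
bravo

Derivation:
Final LEFT:  [juliet, echo, kilo, echo, juliet, golf, hotel, bravo]
Final RIGHT: [foxtrot, echo, kilo, echo, juliet, kilo, hotel, bravo]
i=0: L=juliet, R=foxtrot=BASE -> take LEFT -> juliet
i=1: L=echo R=echo -> agree -> echo
i=2: L=kilo R=kilo -> agree -> kilo
i=3: L=echo R=echo -> agree -> echo
i=4: L=juliet R=juliet -> agree -> juliet
i=5: L=golf, R=kilo=BASE -> take LEFT -> golf
i=6: L=hotel R=hotel -> agree -> hotel
i=7: L=bravo R=bravo -> agree -> bravo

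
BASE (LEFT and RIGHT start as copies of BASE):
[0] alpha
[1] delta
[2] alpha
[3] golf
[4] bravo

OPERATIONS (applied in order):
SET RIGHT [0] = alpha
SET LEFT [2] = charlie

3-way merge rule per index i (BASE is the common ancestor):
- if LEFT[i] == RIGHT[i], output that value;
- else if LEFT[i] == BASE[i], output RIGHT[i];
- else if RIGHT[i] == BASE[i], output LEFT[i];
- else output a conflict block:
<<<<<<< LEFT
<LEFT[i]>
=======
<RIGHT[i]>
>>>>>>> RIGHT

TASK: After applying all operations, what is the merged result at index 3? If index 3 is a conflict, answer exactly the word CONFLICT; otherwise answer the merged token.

Final LEFT:  [alpha, delta, charlie, golf, bravo]
Final RIGHT: [alpha, delta, alpha, golf, bravo]
i=0: L=alpha R=alpha -> agree -> alpha
i=1: L=delta R=delta -> agree -> delta
i=2: L=charlie, R=alpha=BASE -> take LEFT -> charlie
i=3: L=golf R=golf -> agree -> golf
i=4: L=bravo R=bravo -> agree -> bravo
Index 3 -> golf

Answer: golf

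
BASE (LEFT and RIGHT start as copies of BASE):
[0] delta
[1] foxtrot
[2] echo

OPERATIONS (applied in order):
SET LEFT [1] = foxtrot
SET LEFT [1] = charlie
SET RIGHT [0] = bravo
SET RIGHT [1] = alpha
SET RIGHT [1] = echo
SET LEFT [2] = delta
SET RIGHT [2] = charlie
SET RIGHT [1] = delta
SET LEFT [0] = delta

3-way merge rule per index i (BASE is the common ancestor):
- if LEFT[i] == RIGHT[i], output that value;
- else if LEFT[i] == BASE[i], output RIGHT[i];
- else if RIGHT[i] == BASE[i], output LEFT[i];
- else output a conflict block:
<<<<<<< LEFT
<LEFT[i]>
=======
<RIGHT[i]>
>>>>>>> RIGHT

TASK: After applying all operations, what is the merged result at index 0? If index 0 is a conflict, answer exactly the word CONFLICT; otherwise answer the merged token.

Answer: bravo

Derivation:
Final LEFT:  [delta, charlie, delta]
Final RIGHT: [bravo, delta, charlie]
i=0: L=delta=BASE, R=bravo -> take RIGHT -> bravo
i=1: BASE=foxtrot L=charlie R=delta all differ -> CONFLICT
i=2: BASE=echo L=delta R=charlie all differ -> CONFLICT
Index 0 -> bravo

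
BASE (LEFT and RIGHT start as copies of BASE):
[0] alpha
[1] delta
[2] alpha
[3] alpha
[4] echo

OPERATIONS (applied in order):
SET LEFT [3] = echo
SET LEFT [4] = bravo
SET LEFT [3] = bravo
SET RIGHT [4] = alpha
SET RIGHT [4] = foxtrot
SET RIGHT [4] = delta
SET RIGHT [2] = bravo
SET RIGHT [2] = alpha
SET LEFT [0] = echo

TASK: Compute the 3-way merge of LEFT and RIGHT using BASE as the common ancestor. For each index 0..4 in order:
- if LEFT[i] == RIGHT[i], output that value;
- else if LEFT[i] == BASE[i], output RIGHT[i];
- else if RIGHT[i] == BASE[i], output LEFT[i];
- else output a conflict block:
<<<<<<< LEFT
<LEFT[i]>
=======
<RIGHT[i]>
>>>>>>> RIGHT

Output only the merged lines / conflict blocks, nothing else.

Final LEFT:  [echo, delta, alpha, bravo, bravo]
Final RIGHT: [alpha, delta, alpha, alpha, delta]
i=0: L=echo, R=alpha=BASE -> take LEFT -> echo
i=1: L=delta R=delta -> agree -> delta
i=2: L=alpha R=alpha -> agree -> alpha
i=3: L=bravo, R=alpha=BASE -> take LEFT -> bravo
i=4: BASE=echo L=bravo R=delta all differ -> CONFLICT

Answer: echo
delta
alpha
bravo
<<<<<<< LEFT
bravo
=======
delta
>>>>>>> RIGHT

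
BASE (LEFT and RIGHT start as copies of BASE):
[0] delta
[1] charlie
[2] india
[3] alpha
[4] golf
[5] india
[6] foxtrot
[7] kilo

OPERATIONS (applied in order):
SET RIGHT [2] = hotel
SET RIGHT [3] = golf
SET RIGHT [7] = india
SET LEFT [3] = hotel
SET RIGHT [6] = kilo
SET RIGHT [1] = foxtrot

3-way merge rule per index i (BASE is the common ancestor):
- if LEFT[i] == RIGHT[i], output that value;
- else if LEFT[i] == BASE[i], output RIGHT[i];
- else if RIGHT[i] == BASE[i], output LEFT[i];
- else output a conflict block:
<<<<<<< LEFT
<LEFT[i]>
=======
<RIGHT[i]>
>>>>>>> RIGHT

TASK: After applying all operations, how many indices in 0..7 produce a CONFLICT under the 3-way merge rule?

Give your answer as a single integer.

Final LEFT:  [delta, charlie, india, hotel, golf, india, foxtrot, kilo]
Final RIGHT: [delta, foxtrot, hotel, golf, golf, india, kilo, india]
i=0: L=delta R=delta -> agree -> delta
i=1: L=charlie=BASE, R=foxtrot -> take RIGHT -> foxtrot
i=2: L=india=BASE, R=hotel -> take RIGHT -> hotel
i=3: BASE=alpha L=hotel R=golf all differ -> CONFLICT
i=4: L=golf R=golf -> agree -> golf
i=5: L=india R=india -> agree -> india
i=6: L=foxtrot=BASE, R=kilo -> take RIGHT -> kilo
i=7: L=kilo=BASE, R=india -> take RIGHT -> india
Conflict count: 1

Answer: 1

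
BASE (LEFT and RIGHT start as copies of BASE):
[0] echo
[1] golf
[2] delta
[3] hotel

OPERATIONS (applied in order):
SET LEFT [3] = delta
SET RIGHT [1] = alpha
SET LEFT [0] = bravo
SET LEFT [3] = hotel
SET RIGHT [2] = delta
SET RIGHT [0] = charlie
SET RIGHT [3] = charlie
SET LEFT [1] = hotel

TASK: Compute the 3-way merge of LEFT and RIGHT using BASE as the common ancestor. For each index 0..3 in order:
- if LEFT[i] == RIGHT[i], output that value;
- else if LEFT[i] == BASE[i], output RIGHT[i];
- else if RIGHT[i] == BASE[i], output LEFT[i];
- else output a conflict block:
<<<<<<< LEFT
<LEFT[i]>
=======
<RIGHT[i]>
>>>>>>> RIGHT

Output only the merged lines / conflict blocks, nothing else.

Answer: <<<<<<< LEFT
bravo
=======
charlie
>>>>>>> RIGHT
<<<<<<< LEFT
hotel
=======
alpha
>>>>>>> RIGHT
delta
charlie

Derivation:
Final LEFT:  [bravo, hotel, delta, hotel]
Final RIGHT: [charlie, alpha, delta, charlie]
i=0: BASE=echo L=bravo R=charlie all differ -> CONFLICT
i=1: BASE=golf L=hotel R=alpha all differ -> CONFLICT
i=2: L=delta R=delta -> agree -> delta
i=3: L=hotel=BASE, R=charlie -> take RIGHT -> charlie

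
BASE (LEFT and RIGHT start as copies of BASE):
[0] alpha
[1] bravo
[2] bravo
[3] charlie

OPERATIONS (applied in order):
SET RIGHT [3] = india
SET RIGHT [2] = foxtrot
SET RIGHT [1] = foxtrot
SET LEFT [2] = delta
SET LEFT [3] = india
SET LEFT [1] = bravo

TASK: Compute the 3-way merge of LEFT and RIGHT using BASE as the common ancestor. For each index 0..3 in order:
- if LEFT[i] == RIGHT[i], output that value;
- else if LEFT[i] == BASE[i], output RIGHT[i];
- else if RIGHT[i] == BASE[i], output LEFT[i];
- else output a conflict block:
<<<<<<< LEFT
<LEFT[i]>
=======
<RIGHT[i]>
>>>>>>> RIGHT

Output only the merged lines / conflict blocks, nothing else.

Final LEFT:  [alpha, bravo, delta, india]
Final RIGHT: [alpha, foxtrot, foxtrot, india]
i=0: L=alpha R=alpha -> agree -> alpha
i=1: L=bravo=BASE, R=foxtrot -> take RIGHT -> foxtrot
i=2: BASE=bravo L=delta R=foxtrot all differ -> CONFLICT
i=3: L=india R=india -> agree -> india

Answer: alpha
foxtrot
<<<<<<< LEFT
delta
=======
foxtrot
>>>>>>> RIGHT
india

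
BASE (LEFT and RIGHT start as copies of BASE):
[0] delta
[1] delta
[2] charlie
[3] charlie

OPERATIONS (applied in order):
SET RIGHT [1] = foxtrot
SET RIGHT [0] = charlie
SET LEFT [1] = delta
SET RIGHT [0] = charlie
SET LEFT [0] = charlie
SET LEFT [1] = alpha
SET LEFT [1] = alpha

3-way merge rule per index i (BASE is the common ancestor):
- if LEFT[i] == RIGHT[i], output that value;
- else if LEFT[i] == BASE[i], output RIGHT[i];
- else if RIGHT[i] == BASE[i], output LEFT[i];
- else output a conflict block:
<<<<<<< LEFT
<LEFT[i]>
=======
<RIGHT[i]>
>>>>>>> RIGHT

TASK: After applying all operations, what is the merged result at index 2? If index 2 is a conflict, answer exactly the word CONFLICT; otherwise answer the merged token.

Final LEFT:  [charlie, alpha, charlie, charlie]
Final RIGHT: [charlie, foxtrot, charlie, charlie]
i=0: L=charlie R=charlie -> agree -> charlie
i=1: BASE=delta L=alpha R=foxtrot all differ -> CONFLICT
i=2: L=charlie R=charlie -> agree -> charlie
i=3: L=charlie R=charlie -> agree -> charlie
Index 2 -> charlie

Answer: charlie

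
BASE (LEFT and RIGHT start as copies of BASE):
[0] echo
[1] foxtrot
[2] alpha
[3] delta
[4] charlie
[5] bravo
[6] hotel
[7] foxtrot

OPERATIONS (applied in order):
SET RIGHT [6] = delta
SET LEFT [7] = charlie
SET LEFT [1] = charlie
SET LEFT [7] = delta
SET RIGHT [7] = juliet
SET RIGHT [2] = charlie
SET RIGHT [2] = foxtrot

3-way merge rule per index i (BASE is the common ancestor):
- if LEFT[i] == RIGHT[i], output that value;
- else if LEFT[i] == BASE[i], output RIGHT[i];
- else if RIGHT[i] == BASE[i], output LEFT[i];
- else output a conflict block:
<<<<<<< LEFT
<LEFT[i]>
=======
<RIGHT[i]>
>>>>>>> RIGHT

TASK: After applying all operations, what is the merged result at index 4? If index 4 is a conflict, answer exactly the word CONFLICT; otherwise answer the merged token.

Answer: charlie

Derivation:
Final LEFT:  [echo, charlie, alpha, delta, charlie, bravo, hotel, delta]
Final RIGHT: [echo, foxtrot, foxtrot, delta, charlie, bravo, delta, juliet]
i=0: L=echo R=echo -> agree -> echo
i=1: L=charlie, R=foxtrot=BASE -> take LEFT -> charlie
i=2: L=alpha=BASE, R=foxtrot -> take RIGHT -> foxtrot
i=3: L=delta R=delta -> agree -> delta
i=4: L=charlie R=charlie -> agree -> charlie
i=5: L=bravo R=bravo -> agree -> bravo
i=6: L=hotel=BASE, R=delta -> take RIGHT -> delta
i=7: BASE=foxtrot L=delta R=juliet all differ -> CONFLICT
Index 4 -> charlie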